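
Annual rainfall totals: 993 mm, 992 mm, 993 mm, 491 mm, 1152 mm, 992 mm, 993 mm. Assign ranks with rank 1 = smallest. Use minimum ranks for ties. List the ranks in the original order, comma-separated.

4, 2, 4, 1, 7, 2, 4

Sorted (ascending): 491, 992, 992, 993, 993, 993, 1152
The 2 values of 992 occupy positions 2–3 → each gets rank 2.
The 3 values of 993 occupy positions 4–6 → each gets rank 4.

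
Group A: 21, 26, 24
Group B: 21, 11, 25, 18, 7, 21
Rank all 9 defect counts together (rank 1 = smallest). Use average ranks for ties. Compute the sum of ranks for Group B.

Sorted (ascending): 7, 11, 18, 21, 21, 21, 24, 25, 26
The 3 values of 21 occupy positions 4–6 → average rank 5.
Group B values → pooled ranks: 21→5, 11→2, 25→8, 18→3, 7→1, 21→5
Rank sum = 5 + 2 + 8 + 3 + 1 + 5 = 24

24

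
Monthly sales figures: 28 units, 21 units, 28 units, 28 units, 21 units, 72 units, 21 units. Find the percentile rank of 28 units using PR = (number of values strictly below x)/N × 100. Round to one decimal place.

42.9

N = 7.
Strictly below 28: 3. Equal to 28: 3.
PR = 3/7 × 100 = 42.9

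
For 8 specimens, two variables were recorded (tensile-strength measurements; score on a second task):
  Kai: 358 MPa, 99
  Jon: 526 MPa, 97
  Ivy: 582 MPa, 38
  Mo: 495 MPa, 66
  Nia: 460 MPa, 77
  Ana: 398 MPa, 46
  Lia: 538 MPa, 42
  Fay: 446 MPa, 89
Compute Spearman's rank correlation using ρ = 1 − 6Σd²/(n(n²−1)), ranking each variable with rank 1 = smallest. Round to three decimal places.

Ranks of variable 1: 1, 6, 8, 5, 4, 2, 7, 3
Ranks of variable 2: 8, 7, 1, 4, 5, 3, 2, 6
d = r₁ − r₂: -7, -1, 7, 1, -1, -1, 5, -3
d²: 49, 1, 49, 1, 1, 1, 25, 9; Σd² = 136
ρ = 1 − 6·136/(8·63) = 1 − 816/504 = -0.619

-0.619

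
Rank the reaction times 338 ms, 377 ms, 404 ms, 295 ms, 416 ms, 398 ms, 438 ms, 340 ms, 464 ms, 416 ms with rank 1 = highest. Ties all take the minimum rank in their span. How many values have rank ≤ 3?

4

Sorted (descending): 464, 438, 416, 416, 404, 398, 377, 340, 338, 295
The 2 values of 416 occupy positions 3–4 → each gets rank 3.
Ranks ≤ 3: {1, 2, 3, 3} → 4 values.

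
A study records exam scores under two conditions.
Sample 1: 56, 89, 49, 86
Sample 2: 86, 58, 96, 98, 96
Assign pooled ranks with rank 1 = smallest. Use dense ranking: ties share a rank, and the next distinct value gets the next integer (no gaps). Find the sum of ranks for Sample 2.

Sorted (ascending): 49, 56, 58, 86, 86, 89, 96, 96, 98
The 2 values of 86 share dense rank 4.
The 2 values of 96 share dense rank 6.
Remaining distinct values take the next consecutive integers.
Sample 2 values → pooled ranks: 86→4, 58→3, 96→6, 98→7, 96→6
Rank sum = 4 + 3 + 6 + 7 + 6 = 26

26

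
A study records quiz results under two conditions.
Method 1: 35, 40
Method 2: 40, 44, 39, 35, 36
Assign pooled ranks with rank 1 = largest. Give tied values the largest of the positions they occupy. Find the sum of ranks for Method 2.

20

Sorted (descending): 44, 40, 40, 39, 36, 35, 35
The 2 values of 40 occupy positions 2–3 → each gets rank 3.
The 2 values of 35 occupy positions 6–7 → each gets rank 7.
Method 2 values → pooled ranks: 40→3, 44→1, 39→4, 35→7, 36→5
Rank sum = 3 + 1 + 4 + 7 + 5 = 20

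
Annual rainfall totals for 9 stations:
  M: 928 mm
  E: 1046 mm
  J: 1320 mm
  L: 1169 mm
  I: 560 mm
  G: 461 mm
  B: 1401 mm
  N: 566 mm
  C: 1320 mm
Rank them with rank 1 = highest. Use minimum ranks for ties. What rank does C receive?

2

Sorted (descending): 1401, 1320, 1320, 1169, 1046, 928, 566, 560, 461
The 2 values of 1320 occupy positions 2–3 → each gets rank 2.
C has value 1320 mm → rank 2.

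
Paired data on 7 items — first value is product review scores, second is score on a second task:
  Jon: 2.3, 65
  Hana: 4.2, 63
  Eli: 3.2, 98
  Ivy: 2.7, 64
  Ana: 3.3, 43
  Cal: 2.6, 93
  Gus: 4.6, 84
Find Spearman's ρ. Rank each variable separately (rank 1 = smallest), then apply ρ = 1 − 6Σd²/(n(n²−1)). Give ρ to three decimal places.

Ranks of variable 1: 1, 6, 4, 3, 5, 2, 7
Ranks of variable 2: 4, 2, 7, 3, 1, 6, 5
d = r₁ − r₂: -3, 4, -3, 0, 4, -4, 2
d²: 9, 16, 9, 0, 16, 16, 4; Σd² = 70
ρ = 1 − 6·70/(7·48) = 1 − 420/336 = -0.250

-0.250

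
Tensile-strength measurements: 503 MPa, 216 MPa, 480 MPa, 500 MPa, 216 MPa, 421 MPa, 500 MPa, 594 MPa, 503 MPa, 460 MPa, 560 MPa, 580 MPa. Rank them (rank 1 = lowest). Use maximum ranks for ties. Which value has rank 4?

460

Sorted (ascending): 216, 216, 421, 460, 480, 500, 500, 503, 503, 560, 580, 594
The 2 values of 216 occupy positions 1–2 → each gets rank 2.
The 2 values of 500 occupy positions 6–7 → each gets rank 7.
The 2 values of 503 occupy positions 8–9 → each gets rank 9.
Rank 4 → value 460.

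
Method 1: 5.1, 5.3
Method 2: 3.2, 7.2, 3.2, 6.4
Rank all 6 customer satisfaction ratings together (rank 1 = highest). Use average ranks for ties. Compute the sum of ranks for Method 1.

Sorted (descending): 7.2, 6.4, 5.3, 5.1, 3.2, 3.2
The 2 values of 3.2 occupy positions 5–6 → average rank (5+6)/2 = 5.5.
Method 1 values → pooled ranks: 5.1→4, 5.3→3
Rank sum = 4 + 3 = 7

7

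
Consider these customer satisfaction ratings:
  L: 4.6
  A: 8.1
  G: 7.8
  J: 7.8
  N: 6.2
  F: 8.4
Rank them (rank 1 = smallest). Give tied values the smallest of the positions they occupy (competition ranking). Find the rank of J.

3

Sorted (ascending): 4.6, 6.2, 7.8, 7.8, 8.1, 8.4
The 2 values of 7.8 occupy positions 3–4 → each gets rank 3.
J has value 7.8 → rank 3.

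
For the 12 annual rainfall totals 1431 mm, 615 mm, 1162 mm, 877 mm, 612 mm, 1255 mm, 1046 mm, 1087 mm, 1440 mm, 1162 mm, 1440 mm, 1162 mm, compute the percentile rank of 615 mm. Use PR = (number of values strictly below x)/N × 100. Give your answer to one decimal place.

8.3

N = 12.
Strictly below 615: 1. Equal to 615: 1.
PR = 1/12 × 100 = 8.3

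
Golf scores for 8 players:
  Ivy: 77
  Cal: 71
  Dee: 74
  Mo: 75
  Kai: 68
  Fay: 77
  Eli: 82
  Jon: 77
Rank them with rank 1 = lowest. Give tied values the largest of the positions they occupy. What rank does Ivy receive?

7

Sorted (ascending): 68, 71, 74, 75, 77, 77, 77, 82
The 3 values of 77 occupy positions 5–7 → each gets rank 7.
Ivy has value 77 → rank 7.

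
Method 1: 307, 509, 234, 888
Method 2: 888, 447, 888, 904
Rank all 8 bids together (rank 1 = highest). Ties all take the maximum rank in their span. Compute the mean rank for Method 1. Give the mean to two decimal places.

6.00

Sorted (descending): 904, 888, 888, 888, 509, 447, 307, 234
The 3 values of 888 occupy positions 2–4 → each gets rank 4.
Method 1 values → pooled ranks: 307→7, 509→5, 234→8, 888→4
Mean rank = (7 + 5 + 8 + 4) / 4 = 6.00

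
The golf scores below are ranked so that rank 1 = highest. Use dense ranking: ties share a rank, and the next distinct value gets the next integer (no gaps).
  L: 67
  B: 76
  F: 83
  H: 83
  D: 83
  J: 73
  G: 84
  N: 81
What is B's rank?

4

Sorted (descending): 84, 83, 83, 83, 81, 76, 73, 67
The 3 values of 83 share dense rank 2.
Remaining distinct values take the next consecutive integers.
B has value 76 → rank 4.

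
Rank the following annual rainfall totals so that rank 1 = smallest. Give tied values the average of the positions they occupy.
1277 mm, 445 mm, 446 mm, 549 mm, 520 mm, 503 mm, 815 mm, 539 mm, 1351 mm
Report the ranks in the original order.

Sorted (ascending): 445, 446, 503, 520, 539, 549, 815, 1277, 1351
No ties — each value takes its position as its rank.

8, 1, 2, 6, 4, 3, 7, 5, 9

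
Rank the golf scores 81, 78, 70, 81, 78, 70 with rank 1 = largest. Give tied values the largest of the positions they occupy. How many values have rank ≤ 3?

2

Sorted (descending): 81, 81, 78, 78, 70, 70
The 2 values of 81 occupy positions 1–2 → each gets rank 2.
The 2 values of 78 occupy positions 3–4 → each gets rank 4.
The 2 values of 70 occupy positions 5–6 → each gets rank 6.
Ranks ≤ 3: {2, 2} → 2 values.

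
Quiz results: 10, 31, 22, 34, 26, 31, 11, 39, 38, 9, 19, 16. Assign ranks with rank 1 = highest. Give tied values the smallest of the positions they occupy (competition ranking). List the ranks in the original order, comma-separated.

Sorted (descending): 39, 38, 34, 31, 31, 26, 22, 19, 16, 11, 10, 9
The 2 values of 31 occupy positions 4–5 → each gets rank 4.

11, 4, 7, 3, 6, 4, 10, 1, 2, 12, 8, 9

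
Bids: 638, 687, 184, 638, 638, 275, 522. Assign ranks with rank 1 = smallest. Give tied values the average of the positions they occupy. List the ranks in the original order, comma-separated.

5, 7, 1, 5, 5, 2, 3

Sorted (ascending): 184, 275, 522, 638, 638, 638, 687
The 3 values of 638 occupy positions 4–6 → average rank 5.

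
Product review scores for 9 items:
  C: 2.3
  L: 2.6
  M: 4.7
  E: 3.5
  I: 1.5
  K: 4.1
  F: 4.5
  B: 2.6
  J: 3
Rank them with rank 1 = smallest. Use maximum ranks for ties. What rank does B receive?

4

Sorted (ascending): 1.5, 2.3, 2.6, 2.6, 3, 3.5, 4.1, 4.5, 4.7
The 2 values of 2.6 occupy positions 3–4 → each gets rank 4.
B has value 2.6 → rank 4.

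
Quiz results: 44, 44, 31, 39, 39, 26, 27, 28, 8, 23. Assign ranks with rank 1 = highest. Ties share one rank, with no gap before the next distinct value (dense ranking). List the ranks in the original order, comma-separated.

1, 1, 3, 2, 2, 6, 5, 4, 8, 7

Sorted (descending): 44, 44, 39, 39, 31, 28, 27, 26, 23, 8
The 2 values of 44 share dense rank 1.
The 2 values of 39 share dense rank 2.
Remaining distinct values take the next consecutive integers.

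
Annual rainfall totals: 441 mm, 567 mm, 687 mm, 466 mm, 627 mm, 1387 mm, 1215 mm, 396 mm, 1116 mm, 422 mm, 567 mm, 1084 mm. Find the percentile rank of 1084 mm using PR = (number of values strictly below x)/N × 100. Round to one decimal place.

66.7

N = 12.
Strictly below 1084: 8. Equal to 1084: 1.
PR = 8/12 × 100 = 66.7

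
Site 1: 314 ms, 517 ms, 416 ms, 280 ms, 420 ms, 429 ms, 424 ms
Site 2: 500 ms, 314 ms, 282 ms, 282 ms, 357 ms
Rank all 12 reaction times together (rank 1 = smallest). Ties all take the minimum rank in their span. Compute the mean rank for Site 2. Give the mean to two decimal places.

5.00

Sorted (ascending): 280, 282, 282, 314, 314, 357, 416, 420, 424, 429, 500, 517
The 2 values of 282 occupy positions 2–3 → each gets rank 2.
The 2 values of 314 occupy positions 4–5 → each gets rank 4.
Site 2 values → pooled ranks: 500→11, 314→4, 282→2, 282→2, 357→6
Mean rank = (11 + 4 + 2 + 2 + 6) / 5 = 5.00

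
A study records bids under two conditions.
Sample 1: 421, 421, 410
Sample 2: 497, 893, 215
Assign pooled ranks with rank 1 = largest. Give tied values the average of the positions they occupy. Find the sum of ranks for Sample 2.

9

Sorted (descending): 893, 497, 421, 421, 410, 215
The 2 values of 421 occupy positions 3–4 → average rank (3+4)/2 = 3.5.
Sample 2 values → pooled ranks: 497→2, 893→1, 215→6
Rank sum = 2 + 1 + 6 = 9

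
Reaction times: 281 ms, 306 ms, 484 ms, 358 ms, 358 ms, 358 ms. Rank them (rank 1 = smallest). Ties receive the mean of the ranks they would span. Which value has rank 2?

Sorted (ascending): 281, 306, 358, 358, 358, 484
The 3 values of 358 occupy positions 3–5 → average rank 4.
Rank 2 → value 306.

306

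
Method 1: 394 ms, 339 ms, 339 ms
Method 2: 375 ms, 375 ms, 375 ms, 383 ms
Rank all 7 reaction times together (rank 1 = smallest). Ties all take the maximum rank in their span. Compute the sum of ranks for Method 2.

21

Sorted (ascending): 339, 339, 375, 375, 375, 383, 394
The 2 values of 339 occupy positions 1–2 → each gets rank 2.
The 3 values of 375 occupy positions 3–5 → each gets rank 5.
Method 2 values → pooled ranks: 375→5, 375→5, 375→5, 383→6
Rank sum = 5 + 5 + 5 + 6 = 21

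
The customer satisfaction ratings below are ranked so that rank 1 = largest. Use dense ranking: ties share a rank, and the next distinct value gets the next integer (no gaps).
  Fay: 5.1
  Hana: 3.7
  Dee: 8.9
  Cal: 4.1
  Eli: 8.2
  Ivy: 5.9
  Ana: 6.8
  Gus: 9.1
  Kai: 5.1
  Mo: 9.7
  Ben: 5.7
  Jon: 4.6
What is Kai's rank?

Sorted (descending): 9.7, 9.1, 8.9, 8.2, 6.8, 5.9, 5.7, 5.1, 5.1, 4.6, 4.1, 3.7
The 2 values of 5.1 share dense rank 8.
Remaining distinct values take the next consecutive integers.
Kai has value 5.1 → rank 8.

8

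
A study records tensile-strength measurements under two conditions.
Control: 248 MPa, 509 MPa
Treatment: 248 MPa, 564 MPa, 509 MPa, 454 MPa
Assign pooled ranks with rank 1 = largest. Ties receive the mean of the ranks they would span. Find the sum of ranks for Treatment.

Sorted (descending): 564, 509, 509, 454, 248, 248
The 2 values of 509 occupy positions 2–3 → average rank (2+3)/2 = 2.5.
The 2 values of 248 occupy positions 5–6 → average rank (5+6)/2 = 5.5.
Treatment values → pooled ranks: 248→5.5, 564→1, 509→2.5, 454→4
Rank sum = 5.5 + 1 + 2.5 + 4 = 13

13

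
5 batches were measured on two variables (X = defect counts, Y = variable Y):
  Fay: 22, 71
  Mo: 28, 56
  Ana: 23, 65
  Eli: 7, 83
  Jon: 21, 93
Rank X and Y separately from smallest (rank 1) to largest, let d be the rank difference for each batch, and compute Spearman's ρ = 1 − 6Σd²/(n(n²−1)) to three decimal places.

Ranks of variable 1: 3, 5, 4, 1, 2
Ranks of variable 2: 3, 1, 2, 4, 5
d = r₁ − r₂: 0, 4, 2, -3, -3
d²: 0, 16, 4, 9, 9; Σd² = 38
ρ = 1 − 6·38/(5·24) = 1 − 228/120 = -0.900

-0.900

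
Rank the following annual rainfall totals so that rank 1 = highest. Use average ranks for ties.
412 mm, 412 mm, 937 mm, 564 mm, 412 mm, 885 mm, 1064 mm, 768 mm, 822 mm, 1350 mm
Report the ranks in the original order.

Sorted (descending): 1350, 1064, 937, 885, 822, 768, 564, 412, 412, 412
The 3 values of 412 occupy positions 8–10 → average rank 9.

9, 9, 3, 7, 9, 4, 2, 6, 5, 1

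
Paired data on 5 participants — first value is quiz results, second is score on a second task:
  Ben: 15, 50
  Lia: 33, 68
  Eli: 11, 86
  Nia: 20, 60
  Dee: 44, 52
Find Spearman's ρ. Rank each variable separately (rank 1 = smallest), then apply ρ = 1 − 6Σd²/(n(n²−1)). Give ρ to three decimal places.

-0.300

Ranks of variable 1: 2, 4, 1, 3, 5
Ranks of variable 2: 1, 4, 5, 3, 2
d = r₁ − r₂: 1, 0, -4, 0, 3
d²: 1, 0, 16, 0, 9; Σd² = 26
ρ = 1 − 6·26/(5·24) = 1 − 156/120 = -0.300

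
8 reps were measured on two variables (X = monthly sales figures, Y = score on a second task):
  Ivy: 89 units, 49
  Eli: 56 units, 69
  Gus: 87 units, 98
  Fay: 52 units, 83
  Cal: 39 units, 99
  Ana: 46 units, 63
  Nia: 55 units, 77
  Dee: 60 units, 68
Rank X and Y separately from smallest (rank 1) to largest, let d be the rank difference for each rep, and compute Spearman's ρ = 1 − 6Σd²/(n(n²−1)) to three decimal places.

Ranks of variable 1: 8, 5, 7, 3, 1, 2, 4, 6
Ranks of variable 2: 1, 4, 7, 6, 8, 2, 5, 3
d = r₁ − r₂: 7, 1, 0, -3, -7, 0, -1, 3
d²: 49, 1, 0, 9, 49, 0, 1, 9; Σd² = 118
ρ = 1 − 6·118/(8·63) = 1 − 708/504 = -0.405

-0.405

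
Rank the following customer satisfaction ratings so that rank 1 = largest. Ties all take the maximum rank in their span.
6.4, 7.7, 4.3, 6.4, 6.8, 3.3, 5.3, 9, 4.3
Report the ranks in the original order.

5, 2, 8, 5, 3, 9, 6, 1, 8

Sorted (descending): 9, 7.7, 6.8, 6.4, 6.4, 5.3, 4.3, 4.3, 3.3
The 2 values of 6.4 occupy positions 4–5 → each gets rank 5.
The 2 values of 4.3 occupy positions 7–8 → each gets rank 8.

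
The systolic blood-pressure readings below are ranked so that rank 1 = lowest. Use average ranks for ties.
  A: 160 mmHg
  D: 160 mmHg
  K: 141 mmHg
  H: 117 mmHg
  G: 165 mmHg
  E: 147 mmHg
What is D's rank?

Sorted (ascending): 117, 141, 147, 160, 160, 165
The 2 values of 160 occupy positions 4–5 → average rank (4+5)/2 = 4.5.
D has value 160 mmHg → rank 4.5.

4.5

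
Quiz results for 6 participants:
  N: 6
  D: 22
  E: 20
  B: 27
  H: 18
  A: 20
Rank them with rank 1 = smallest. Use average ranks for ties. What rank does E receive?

3.5

Sorted (ascending): 6, 18, 20, 20, 22, 27
The 2 values of 20 occupy positions 3–4 → average rank (3+4)/2 = 3.5.
E has value 20 → rank 3.5.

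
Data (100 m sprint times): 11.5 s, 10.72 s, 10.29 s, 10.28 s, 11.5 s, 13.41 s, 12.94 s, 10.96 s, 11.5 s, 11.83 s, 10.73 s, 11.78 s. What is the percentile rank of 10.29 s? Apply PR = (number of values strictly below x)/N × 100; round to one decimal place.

8.3

N = 12.
Strictly below 10.29: 1. Equal to 10.29: 1.
PR = 1/12 × 100 = 8.3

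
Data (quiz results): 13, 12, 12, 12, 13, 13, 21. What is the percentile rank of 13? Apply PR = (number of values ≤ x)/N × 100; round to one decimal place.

85.7

N = 7.
Strictly below 13: 3. Equal to 13: 3.
PR = 6/7 × 100 = 85.7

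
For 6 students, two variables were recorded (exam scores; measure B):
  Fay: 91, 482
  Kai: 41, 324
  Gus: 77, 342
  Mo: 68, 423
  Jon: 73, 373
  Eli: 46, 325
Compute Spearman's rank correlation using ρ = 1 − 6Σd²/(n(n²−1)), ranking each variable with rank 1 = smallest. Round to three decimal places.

0.771

Ranks of variable 1: 6, 1, 5, 3, 4, 2
Ranks of variable 2: 6, 1, 3, 5, 4, 2
d = r₁ − r₂: 0, 0, 2, -2, 0, 0
d²: 0, 0, 4, 4, 0, 0; Σd² = 8
ρ = 1 − 6·8/(6·35) = 1 − 48/210 = 0.771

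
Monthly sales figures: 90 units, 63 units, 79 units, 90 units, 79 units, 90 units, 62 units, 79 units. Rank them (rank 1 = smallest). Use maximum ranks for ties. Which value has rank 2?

Sorted (ascending): 62, 63, 79, 79, 79, 90, 90, 90
The 3 values of 79 occupy positions 3–5 → each gets rank 5.
The 3 values of 90 occupy positions 6–8 → each gets rank 8.
Rank 2 → value 63.

63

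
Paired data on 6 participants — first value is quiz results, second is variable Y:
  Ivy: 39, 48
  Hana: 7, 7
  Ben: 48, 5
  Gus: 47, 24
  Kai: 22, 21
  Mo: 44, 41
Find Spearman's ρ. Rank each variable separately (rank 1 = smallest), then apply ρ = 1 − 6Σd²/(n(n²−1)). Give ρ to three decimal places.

-0.086

Ranks of variable 1: 3, 1, 6, 5, 2, 4
Ranks of variable 2: 6, 2, 1, 4, 3, 5
d = r₁ − r₂: -3, -1, 5, 1, -1, -1
d²: 9, 1, 25, 1, 1, 1; Σd² = 38
ρ = 1 − 6·38/(6·35) = 1 − 228/210 = -0.086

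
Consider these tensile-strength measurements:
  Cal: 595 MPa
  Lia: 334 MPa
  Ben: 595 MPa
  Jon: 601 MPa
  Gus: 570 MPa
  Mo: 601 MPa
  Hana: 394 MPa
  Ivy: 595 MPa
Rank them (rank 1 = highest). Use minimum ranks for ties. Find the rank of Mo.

1

Sorted (descending): 601, 601, 595, 595, 595, 570, 394, 334
The 2 values of 601 occupy positions 1–2 → each gets rank 1.
The 3 values of 595 occupy positions 3–5 → each gets rank 3.
Mo has value 601 MPa → rank 1.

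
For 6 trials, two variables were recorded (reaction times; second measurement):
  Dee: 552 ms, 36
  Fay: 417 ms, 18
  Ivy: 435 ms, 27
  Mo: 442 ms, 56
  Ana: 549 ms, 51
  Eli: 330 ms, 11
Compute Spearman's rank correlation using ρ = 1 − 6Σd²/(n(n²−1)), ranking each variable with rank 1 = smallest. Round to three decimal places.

0.771

Ranks of variable 1: 6, 2, 3, 4, 5, 1
Ranks of variable 2: 4, 2, 3, 6, 5, 1
d = r₁ − r₂: 2, 0, 0, -2, 0, 0
d²: 4, 0, 0, 4, 0, 0; Σd² = 8
ρ = 1 − 6·8/(6·35) = 1 − 48/210 = 0.771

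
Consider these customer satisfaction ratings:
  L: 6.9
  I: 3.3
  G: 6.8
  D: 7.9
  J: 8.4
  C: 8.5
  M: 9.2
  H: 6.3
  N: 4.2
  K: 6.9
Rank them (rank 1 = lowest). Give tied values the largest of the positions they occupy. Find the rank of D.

Sorted (ascending): 3.3, 4.2, 6.3, 6.8, 6.9, 6.9, 7.9, 8.4, 8.5, 9.2
The 2 values of 6.9 occupy positions 5–6 → each gets rank 6.
D has value 7.9 → rank 7.

7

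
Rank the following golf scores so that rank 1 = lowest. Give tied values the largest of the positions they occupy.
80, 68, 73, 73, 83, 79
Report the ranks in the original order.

5, 1, 3, 3, 6, 4

Sorted (ascending): 68, 73, 73, 79, 80, 83
The 2 values of 73 occupy positions 2–3 → each gets rank 3.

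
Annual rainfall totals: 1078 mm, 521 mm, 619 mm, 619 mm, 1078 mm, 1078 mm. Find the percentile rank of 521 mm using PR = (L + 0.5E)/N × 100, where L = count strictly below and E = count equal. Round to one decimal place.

8.3

N = 6.
Strictly below 521: 0. Equal to 521: 1.
PR = (0 + 0.5·1)/6 × 100 = 8.3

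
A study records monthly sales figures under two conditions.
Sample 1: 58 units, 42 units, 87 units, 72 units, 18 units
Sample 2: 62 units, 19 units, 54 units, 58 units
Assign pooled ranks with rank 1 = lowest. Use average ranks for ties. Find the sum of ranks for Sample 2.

Sorted (ascending): 18, 19, 42, 54, 58, 58, 62, 72, 87
The 2 values of 58 occupy positions 5–6 → average rank (5+6)/2 = 5.5.
Sample 2 values → pooled ranks: 62→7, 19→2, 54→4, 58→5.5
Rank sum = 7 + 2 + 4 + 5.5 = 18.5

18.5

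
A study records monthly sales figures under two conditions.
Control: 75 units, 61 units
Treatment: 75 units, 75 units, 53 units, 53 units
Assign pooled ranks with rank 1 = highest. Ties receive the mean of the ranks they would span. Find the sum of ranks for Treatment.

Sorted (descending): 75, 75, 75, 61, 53, 53
The 3 values of 75 occupy positions 1–3 → average rank 2.
The 2 values of 53 occupy positions 5–6 → average rank (5+6)/2 = 5.5.
Treatment values → pooled ranks: 75→2, 75→2, 53→5.5, 53→5.5
Rank sum = 2 + 2 + 5.5 + 5.5 = 15

15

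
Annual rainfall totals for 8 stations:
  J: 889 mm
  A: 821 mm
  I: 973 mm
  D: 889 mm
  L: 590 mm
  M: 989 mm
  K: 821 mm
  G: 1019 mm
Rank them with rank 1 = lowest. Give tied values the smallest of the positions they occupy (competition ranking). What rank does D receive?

4

Sorted (ascending): 590, 821, 821, 889, 889, 973, 989, 1019
The 2 values of 821 occupy positions 2–3 → each gets rank 2.
The 2 values of 889 occupy positions 4–5 → each gets rank 4.
D has value 889 mm → rank 4.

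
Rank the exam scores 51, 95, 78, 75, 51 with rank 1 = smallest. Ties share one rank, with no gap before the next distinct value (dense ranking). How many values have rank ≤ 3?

Sorted (ascending): 51, 51, 75, 78, 95
The 2 values of 51 share dense rank 1.
Remaining distinct values take the next consecutive integers.
Ranks ≤ 3: {1, 1, 2, 3} → 4 values.

4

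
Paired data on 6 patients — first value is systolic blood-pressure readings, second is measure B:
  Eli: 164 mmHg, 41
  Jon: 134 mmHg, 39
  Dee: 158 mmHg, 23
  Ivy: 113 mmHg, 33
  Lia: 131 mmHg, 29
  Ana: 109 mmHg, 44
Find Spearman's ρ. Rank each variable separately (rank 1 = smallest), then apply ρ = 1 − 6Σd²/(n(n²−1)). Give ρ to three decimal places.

-0.257

Ranks of variable 1: 6, 4, 5, 2, 3, 1
Ranks of variable 2: 5, 4, 1, 3, 2, 6
d = r₁ − r₂: 1, 0, 4, -1, 1, -5
d²: 1, 0, 16, 1, 1, 25; Σd² = 44
ρ = 1 − 6·44/(6·35) = 1 − 264/210 = -0.257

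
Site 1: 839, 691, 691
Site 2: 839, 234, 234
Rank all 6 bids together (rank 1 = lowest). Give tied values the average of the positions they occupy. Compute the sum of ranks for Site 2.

8.5

Sorted (ascending): 234, 234, 691, 691, 839, 839
The 2 values of 234 occupy positions 1–2 → average rank (1+2)/2 = 1.5.
The 2 values of 691 occupy positions 3–4 → average rank (3+4)/2 = 3.5.
The 2 values of 839 occupy positions 5–6 → average rank (5+6)/2 = 5.5.
Site 2 values → pooled ranks: 839→5.5, 234→1.5, 234→1.5
Rank sum = 5.5 + 1.5 + 1.5 = 8.5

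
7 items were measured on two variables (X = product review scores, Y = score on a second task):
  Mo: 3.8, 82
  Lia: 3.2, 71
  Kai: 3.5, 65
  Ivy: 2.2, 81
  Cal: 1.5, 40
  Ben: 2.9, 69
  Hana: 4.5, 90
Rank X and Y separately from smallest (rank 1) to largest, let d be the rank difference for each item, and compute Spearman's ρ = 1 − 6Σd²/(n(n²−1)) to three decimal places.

0.679

Ranks of variable 1: 6, 4, 5, 2, 1, 3, 7
Ranks of variable 2: 6, 4, 2, 5, 1, 3, 7
d = r₁ − r₂: 0, 0, 3, -3, 0, 0, 0
d²: 0, 0, 9, 9, 0, 0, 0; Σd² = 18
ρ = 1 − 6·18/(7·48) = 1 − 108/336 = 0.679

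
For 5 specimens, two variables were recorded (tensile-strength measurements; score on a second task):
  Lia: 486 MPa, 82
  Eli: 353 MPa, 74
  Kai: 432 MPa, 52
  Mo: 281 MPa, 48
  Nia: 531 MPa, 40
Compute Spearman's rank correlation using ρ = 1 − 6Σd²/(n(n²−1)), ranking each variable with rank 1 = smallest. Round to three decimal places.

Ranks of variable 1: 4, 2, 3, 1, 5
Ranks of variable 2: 5, 4, 3, 2, 1
d = r₁ − r₂: -1, -2, 0, -1, 4
d²: 1, 4, 0, 1, 16; Σd² = 22
ρ = 1 − 6·22/(5·24) = 1 − 132/120 = -0.100

-0.100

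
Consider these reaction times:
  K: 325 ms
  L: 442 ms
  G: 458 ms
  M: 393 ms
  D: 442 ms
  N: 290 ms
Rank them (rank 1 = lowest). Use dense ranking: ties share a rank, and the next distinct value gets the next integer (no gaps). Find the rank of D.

4

Sorted (ascending): 290, 325, 393, 442, 442, 458
The 2 values of 442 share dense rank 4.
Remaining distinct values take the next consecutive integers.
D has value 442 ms → rank 4.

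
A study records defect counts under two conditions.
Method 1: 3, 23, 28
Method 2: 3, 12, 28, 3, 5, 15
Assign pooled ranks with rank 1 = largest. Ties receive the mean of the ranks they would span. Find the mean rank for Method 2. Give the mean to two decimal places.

5.42

Sorted (descending): 28, 28, 23, 15, 12, 5, 3, 3, 3
The 2 values of 28 occupy positions 1–2 → average rank (1+2)/2 = 1.5.
The 3 values of 3 occupy positions 7–9 → average rank 8.
Method 2 values → pooled ranks: 3→8, 12→5, 28→1.5, 3→8, 5→6, 15→4
Mean rank = (8 + 5 + 1.5 + 8 + 6 + 4) / 6 = 5.42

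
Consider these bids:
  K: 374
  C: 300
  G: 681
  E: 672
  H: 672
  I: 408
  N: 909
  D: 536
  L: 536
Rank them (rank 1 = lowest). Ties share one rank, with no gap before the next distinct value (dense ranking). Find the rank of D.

Sorted (ascending): 300, 374, 408, 536, 536, 672, 672, 681, 909
The 2 values of 536 share dense rank 4.
The 2 values of 672 share dense rank 5.
Remaining distinct values take the next consecutive integers.
D has value 536 → rank 4.

4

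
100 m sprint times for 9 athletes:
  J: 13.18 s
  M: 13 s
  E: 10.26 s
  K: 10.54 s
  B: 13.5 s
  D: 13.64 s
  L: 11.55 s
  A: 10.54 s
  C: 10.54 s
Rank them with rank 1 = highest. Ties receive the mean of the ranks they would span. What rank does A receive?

Sorted (descending): 13.64, 13.5, 13.18, 13, 11.55, 10.54, 10.54, 10.54, 10.26
The 3 values of 10.54 occupy positions 6–8 → average rank 7.
A has value 10.54 s → rank 7.

7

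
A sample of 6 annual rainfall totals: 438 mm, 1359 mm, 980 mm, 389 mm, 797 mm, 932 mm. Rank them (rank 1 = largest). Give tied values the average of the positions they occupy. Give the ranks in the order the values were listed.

Sorted (descending): 1359, 980, 932, 797, 438, 389
No ties — each value takes its position as its rank.

5, 1, 2, 6, 4, 3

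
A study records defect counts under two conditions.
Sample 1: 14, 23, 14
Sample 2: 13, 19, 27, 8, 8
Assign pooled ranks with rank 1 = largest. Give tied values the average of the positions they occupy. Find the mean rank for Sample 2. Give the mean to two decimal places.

Sorted (descending): 27, 23, 19, 14, 14, 13, 8, 8
The 2 values of 14 occupy positions 4–5 → average rank (4+5)/2 = 4.5.
The 2 values of 8 occupy positions 7–8 → average rank (7+8)/2 = 7.5.
Sample 2 values → pooled ranks: 13→6, 19→3, 27→1, 8→7.5, 8→7.5
Mean rank = (6 + 3 + 1 + 7.5 + 7.5) / 5 = 5.00

5.00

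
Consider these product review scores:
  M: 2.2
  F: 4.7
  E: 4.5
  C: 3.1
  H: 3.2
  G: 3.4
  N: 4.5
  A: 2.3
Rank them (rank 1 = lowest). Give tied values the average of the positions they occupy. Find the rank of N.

6.5

Sorted (ascending): 2.2, 2.3, 3.1, 3.2, 3.4, 4.5, 4.5, 4.7
The 2 values of 4.5 occupy positions 6–7 → average rank (6+7)/2 = 6.5.
N has value 4.5 → rank 6.5.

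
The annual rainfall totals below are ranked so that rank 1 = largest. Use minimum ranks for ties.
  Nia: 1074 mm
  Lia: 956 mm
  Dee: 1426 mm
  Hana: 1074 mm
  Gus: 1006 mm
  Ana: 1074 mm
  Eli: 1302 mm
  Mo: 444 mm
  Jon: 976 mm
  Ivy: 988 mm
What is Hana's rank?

3

Sorted (descending): 1426, 1302, 1074, 1074, 1074, 1006, 988, 976, 956, 444
The 3 values of 1074 occupy positions 3–5 → each gets rank 3.
Hana has value 1074 mm → rank 3.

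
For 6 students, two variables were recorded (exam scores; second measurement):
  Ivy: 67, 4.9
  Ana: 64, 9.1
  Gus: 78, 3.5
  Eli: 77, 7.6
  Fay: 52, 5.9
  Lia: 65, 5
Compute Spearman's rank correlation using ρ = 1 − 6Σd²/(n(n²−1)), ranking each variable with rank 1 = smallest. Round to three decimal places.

-0.543

Ranks of variable 1: 4, 2, 6, 5, 1, 3
Ranks of variable 2: 2, 6, 1, 5, 4, 3
d = r₁ − r₂: 2, -4, 5, 0, -3, 0
d²: 4, 16, 25, 0, 9, 0; Σd² = 54
ρ = 1 − 6·54/(6·35) = 1 − 324/210 = -0.543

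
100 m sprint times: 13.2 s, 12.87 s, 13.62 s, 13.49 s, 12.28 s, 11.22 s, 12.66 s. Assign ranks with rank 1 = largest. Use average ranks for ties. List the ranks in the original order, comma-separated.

Sorted (descending): 13.62, 13.49, 13.2, 12.87, 12.66, 12.28, 11.22
No ties — each value takes its position as its rank.

3, 4, 1, 2, 6, 7, 5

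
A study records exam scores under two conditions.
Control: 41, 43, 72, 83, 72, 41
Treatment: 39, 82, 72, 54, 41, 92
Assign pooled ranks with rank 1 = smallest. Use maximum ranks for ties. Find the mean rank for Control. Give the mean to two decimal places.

7.00

Sorted (ascending): 39, 41, 41, 41, 43, 54, 72, 72, 72, 82, 83, 92
The 3 values of 41 occupy positions 2–4 → each gets rank 4.
The 3 values of 72 occupy positions 7–9 → each gets rank 9.
Control values → pooled ranks: 41→4, 43→5, 72→9, 83→11, 72→9, 41→4
Mean rank = (4 + 5 + 9 + 11 + 9 + 4) / 6 = 7.00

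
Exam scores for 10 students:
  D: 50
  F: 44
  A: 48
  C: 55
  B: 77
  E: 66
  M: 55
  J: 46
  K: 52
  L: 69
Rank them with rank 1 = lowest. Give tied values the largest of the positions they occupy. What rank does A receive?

Sorted (ascending): 44, 46, 48, 50, 52, 55, 55, 66, 69, 77
The 2 values of 55 occupy positions 6–7 → each gets rank 7.
A has value 48 → rank 3.

3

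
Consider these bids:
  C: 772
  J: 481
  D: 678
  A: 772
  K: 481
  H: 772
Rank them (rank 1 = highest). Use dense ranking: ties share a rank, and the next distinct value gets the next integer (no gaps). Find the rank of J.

3

Sorted (descending): 772, 772, 772, 678, 481, 481
The 3 values of 772 share dense rank 1.
The 2 values of 481 share dense rank 3.
Remaining distinct values take the next consecutive integers.
J has value 481 → rank 3.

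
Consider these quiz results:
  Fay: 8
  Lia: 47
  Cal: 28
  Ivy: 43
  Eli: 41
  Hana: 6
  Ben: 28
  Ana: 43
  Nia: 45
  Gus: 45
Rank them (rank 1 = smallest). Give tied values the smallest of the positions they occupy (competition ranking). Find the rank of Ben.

Sorted (ascending): 6, 8, 28, 28, 41, 43, 43, 45, 45, 47
The 2 values of 28 occupy positions 3–4 → each gets rank 3.
The 2 values of 43 occupy positions 6–7 → each gets rank 6.
The 2 values of 45 occupy positions 8–9 → each gets rank 8.
Ben has value 28 → rank 3.

3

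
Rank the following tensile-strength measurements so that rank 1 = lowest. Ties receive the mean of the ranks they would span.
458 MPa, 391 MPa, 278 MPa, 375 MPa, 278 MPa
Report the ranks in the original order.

Sorted (ascending): 278, 278, 375, 391, 458
The 2 values of 278 occupy positions 1–2 → average rank (1+2)/2 = 1.5.

5, 4, 1.5, 3, 1.5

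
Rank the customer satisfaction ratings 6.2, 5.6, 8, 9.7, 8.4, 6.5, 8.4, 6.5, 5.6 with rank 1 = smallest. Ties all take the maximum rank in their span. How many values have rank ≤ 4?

3

Sorted (ascending): 5.6, 5.6, 6.2, 6.5, 6.5, 8, 8.4, 8.4, 9.7
The 2 values of 5.6 occupy positions 1–2 → each gets rank 2.
The 2 values of 6.5 occupy positions 4–5 → each gets rank 5.
The 2 values of 8.4 occupy positions 7–8 → each gets rank 8.
Ranks ≤ 4: {2, 2, 3} → 3 values.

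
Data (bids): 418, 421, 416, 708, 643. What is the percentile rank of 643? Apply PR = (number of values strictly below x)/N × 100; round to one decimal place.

60.0

N = 5.
Strictly below 643: 3. Equal to 643: 1.
PR = 3/5 × 100 = 60.0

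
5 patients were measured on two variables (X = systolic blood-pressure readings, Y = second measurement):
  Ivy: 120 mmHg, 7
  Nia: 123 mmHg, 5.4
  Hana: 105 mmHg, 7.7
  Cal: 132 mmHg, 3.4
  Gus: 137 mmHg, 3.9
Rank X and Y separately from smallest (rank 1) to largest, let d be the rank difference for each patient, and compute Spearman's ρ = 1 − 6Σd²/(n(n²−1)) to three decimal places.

Ranks of variable 1: 2, 3, 1, 4, 5
Ranks of variable 2: 4, 3, 5, 1, 2
d = r₁ − r₂: -2, 0, -4, 3, 3
d²: 4, 0, 16, 9, 9; Σd² = 38
ρ = 1 − 6·38/(5·24) = 1 − 228/120 = -0.900

-0.900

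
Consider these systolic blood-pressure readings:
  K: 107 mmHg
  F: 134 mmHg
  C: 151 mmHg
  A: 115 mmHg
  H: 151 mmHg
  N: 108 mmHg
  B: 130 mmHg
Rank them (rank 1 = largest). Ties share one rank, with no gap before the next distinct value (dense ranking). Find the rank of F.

2

Sorted (descending): 151, 151, 134, 130, 115, 108, 107
The 2 values of 151 share dense rank 1.
Remaining distinct values take the next consecutive integers.
F has value 134 mmHg → rank 2.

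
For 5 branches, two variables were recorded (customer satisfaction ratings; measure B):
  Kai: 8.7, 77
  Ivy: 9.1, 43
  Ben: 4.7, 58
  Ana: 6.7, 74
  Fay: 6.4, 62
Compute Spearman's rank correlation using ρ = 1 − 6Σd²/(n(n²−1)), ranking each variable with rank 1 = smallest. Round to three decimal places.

Ranks of variable 1: 4, 5, 1, 3, 2
Ranks of variable 2: 5, 1, 2, 4, 3
d = r₁ − r₂: -1, 4, -1, -1, -1
d²: 1, 16, 1, 1, 1; Σd² = 20
ρ = 1 − 6·20/(5·24) = 1 − 120/120 = 0.000

0.000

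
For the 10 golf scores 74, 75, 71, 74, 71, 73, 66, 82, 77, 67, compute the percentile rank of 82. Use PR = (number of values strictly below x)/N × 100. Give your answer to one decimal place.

90.0

N = 10.
Strictly below 82: 9. Equal to 82: 1.
PR = 9/10 × 100 = 90.0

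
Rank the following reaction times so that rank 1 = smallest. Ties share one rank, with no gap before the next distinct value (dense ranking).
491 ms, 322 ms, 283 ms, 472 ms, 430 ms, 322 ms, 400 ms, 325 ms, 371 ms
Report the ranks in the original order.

Sorted (ascending): 283, 322, 322, 325, 371, 400, 430, 472, 491
The 2 values of 322 share dense rank 2.
Remaining distinct values take the next consecutive integers.

8, 2, 1, 7, 6, 2, 5, 3, 4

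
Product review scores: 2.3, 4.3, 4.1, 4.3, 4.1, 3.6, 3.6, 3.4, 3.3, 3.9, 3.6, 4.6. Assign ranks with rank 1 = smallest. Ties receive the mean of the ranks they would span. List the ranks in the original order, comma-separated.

Sorted (ascending): 2.3, 3.3, 3.4, 3.6, 3.6, 3.6, 3.9, 4.1, 4.1, 4.3, 4.3, 4.6
The 3 values of 3.6 occupy positions 4–6 → average rank 5.
The 2 values of 4.1 occupy positions 8–9 → average rank (8+9)/2 = 8.5.
The 2 values of 4.3 occupy positions 10–11 → average rank (10+11)/2 = 10.5.

1, 10.5, 8.5, 10.5, 8.5, 5, 5, 3, 2, 7, 5, 12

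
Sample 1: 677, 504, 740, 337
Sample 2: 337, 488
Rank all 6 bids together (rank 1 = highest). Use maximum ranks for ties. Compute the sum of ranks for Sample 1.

12

Sorted (descending): 740, 677, 504, 488, 337, 337
The 2 values of 337 occupy positions 5–6 → each gets rank 6.
Sample 1 values → pooled ranks: 677→2, 504→3, 740→1, 337→6
Rank sum = 2 + 3 + 1 + 6 = 12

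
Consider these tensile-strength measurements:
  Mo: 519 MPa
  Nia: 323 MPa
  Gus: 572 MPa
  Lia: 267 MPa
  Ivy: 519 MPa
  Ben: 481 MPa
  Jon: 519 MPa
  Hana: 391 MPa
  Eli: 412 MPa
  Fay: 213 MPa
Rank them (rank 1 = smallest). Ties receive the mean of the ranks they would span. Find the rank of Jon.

8

Sorted (ascending): 213, 267, 323, 391, 412, 481, 519, 519, 519, 572
The 3 values of 519 occupy positions 7–9 → average rank 8.
Jon has value 519 MPa → rank 8.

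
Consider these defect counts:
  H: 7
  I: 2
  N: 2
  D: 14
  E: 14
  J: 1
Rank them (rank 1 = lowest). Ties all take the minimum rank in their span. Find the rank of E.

Sorted (ascending): 1, 2, 2, 7, 14, 14
The 2 values of 2 occupy positions 2–3 → each gets rank 2.
The 2 values of 14 occupy positions 5–6 → each gets rank 5.
E has value 14 → rank 5.

5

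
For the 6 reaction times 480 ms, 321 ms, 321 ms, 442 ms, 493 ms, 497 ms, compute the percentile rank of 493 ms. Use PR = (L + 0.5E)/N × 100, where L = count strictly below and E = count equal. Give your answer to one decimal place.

75.0

N = 6.
Strictly below 493: 4. Equal to 493: 1.
PR = (4 + 0.5·1)/6 × 100 = 75.0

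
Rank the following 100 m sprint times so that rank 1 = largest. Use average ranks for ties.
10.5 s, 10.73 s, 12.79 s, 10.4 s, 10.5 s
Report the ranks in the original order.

Sorted (descending): 12.79, 10.73, 10.5, 10.5, 10.4
The 2 values of 10.5 occupy positions 3–4 → average rank (3+4)/2 = 3.5.

3.5, 2, 1, 5, 3.5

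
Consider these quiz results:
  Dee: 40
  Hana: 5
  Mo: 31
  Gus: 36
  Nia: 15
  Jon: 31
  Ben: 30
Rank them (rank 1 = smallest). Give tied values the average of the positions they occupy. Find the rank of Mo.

Sorted (ascending): 5, 15, 30, 31, 31, 36, 40
The 2 values of 31 occupy positions 4–5 → average rank (4+5)/2 = 4.5.
Mo has value 31 → rank 4.5.

4.5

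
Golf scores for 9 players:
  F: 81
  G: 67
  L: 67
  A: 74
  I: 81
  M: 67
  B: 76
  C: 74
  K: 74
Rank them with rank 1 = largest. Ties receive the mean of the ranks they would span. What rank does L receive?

Sorted (descending): 81, 81, 76, 74, 74, 74, 67, 67, 67
The 2 values of 81 occupy positions 1–2 → average rank (1+2)/2 = 1.5.
The 3 values of 74 occupy positions 4–6 → average rank 5.
The 3 values of 67 occupy positions 7–9 → average rank 8.
L has value 67 → rank 8.

8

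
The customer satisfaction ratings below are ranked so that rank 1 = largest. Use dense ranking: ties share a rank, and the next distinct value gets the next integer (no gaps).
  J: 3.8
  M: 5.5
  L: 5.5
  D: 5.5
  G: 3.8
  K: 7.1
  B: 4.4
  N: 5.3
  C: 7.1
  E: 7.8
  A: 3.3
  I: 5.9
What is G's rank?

Sorted (descending): 7.8, 7.1, 7.1, 5.9, 5.5, 5.5, 5.5, 5.3, 4.4, 3.8, 3.8, 3.3
The 2 values of 7.1 share dense rank 2.
The 3 values of 5.5 share dense rank 4.
The 2 values of 3.8 share dense rank 7.
Remaining distinct values take the next consecutive integers.
G has value 3.8 → rank 7.

7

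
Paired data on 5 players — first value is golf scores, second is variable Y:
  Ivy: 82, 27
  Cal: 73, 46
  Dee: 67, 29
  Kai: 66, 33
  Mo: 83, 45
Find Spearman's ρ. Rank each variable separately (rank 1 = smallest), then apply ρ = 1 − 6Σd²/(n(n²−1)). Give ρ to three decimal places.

Ranks of variable 1: 4, 3, 2, 1, 5
Ranks of variable 2: 1, 5, 2, 3, 4
d = r₁ − r₂: 3, -2, 0, -2, 1
d²: 9, 4, 0, 4, 1; Σd² = 18
ρ = 1 − 6·18/(5·24) = 1 − 108/120 = 0.100

0.100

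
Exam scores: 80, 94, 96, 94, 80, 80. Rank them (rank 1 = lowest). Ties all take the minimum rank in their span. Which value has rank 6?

96

Sorted (ascending): 80, 80, 80, 94, 94, 96
The 3 values of 80 occupy positions 1–3 → each gets rank 1.
The 2 values of 94 occupy positions 4–5 → each gets rank 4.
Rank 6 → value 96.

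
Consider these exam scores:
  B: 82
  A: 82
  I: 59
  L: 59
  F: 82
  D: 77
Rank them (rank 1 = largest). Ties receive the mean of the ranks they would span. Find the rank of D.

4

Sorted (descending): 82, 82, 82, 77, 59, 59
The 3 values of 82 occupy positions 1–3 → average rank 2.
The 2 values of 59 occupy positions 5–6 → average rank (5+6)/2 = 5.5.
D has value 77 → rank 4.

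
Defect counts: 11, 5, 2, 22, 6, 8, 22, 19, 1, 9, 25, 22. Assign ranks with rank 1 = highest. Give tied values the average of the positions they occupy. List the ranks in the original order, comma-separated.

Sorted (descending): 25, 22, 22, 22, 19, 11, 9, 8, 6, 5, 2, 1
The 3 values of 22 occupy positions 2–4 → average rank 3.

6, 10, 11, 3, 9, 8, 3, 5, 12, 7, 1, 3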